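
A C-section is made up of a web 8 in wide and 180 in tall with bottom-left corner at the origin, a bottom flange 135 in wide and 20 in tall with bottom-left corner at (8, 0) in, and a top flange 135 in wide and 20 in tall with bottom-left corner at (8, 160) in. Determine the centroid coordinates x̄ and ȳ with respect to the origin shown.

Part | A | x̄ᵢ | ȳᵢ | A·x̄ᵢ | A·ȳᵢ
web | 1440.00 | 4.00 | 90.00 | 5760.00 | 129600.00
bottom flange | 2700.00 | 75.50 | 10.00 | 203850.00 | 27000.00
top flange | 2700.00 | 75.50 | 170.00 | 203850.00 | 459000.00
Σ | 6840.00 |  |  | 413460.00 | 615600.00
x̄ = 413460.00 / 6840.00 = 60.45 in
ȳ = 615600.00 / 6840.00 = 90.00 in

x̄ = 60.45 in, ȳ = 90.00 in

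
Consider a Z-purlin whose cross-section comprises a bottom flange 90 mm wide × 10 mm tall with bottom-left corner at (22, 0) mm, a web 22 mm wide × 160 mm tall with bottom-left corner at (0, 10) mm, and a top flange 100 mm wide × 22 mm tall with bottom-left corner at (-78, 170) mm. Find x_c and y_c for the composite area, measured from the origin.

x_c = 5.65 mm, y_c = 108.69 mm

Part | A | x̄ᵢ | ȳᵢ | A·x̄ᵢ | A·ȳᵢ
bottom flange | 900.00 | 67.00 | 5.00 | 60300.00 | 4500.00
web | 3520.00 | 11.00 | 90.00 | 38720.00 | 316800.00
top flange | 2200.00 | -28.00 | 181.00 | -61600.00 | 398200.00
Σ | 6620.00 |  |  | 37420.00 | 719500.00
x_c = 37420.00 / 6620.00 = 5.65 mm
y_c = 719500.00 / 6620.00 = 108.69 mm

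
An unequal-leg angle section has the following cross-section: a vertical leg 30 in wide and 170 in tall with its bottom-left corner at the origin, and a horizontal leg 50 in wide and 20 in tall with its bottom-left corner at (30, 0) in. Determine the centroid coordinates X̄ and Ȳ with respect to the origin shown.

X̄ = 21.56 in, Ȳ = 72.70 in

Part | A | x̄ᵢ | ȳᵢ | A·x̄ᵢ | A·ȳᵢ
vertical leg | 5100.00 | 15.00 | 85.00 | 76500.00 | 433500.00
horizontal leg | 1000.00 | 55.00 | 10.00 | 55000.00 | 10000.00
Σ | 6100.00 |  |  | 131500.00 | 443500.00
X̄ = 131500.00 / 6100.00 = 21.56 in
Ȳ = 443500.00 / 6100.00 = 72.70 in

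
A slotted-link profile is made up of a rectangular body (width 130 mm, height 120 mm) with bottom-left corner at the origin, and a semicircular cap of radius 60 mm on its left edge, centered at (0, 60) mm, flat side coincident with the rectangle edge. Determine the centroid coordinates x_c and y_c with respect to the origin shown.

Part | A | x̄ᵢ | ȳᵢ | A·x̄ᵢ | A·ȳᵢ
rectangular body | 15600.00 | 65.00 | 60.00 | 1014000.00 | 936000.00
semicircular end | 5654.87 | -25.46 | 60.00 | -144000.00 | 339292.01
Σ | 21254.87 |  |  | 870000.00 | 1275292.01
x_c = 870000.00 / 21254.87 = 40.93 mm
y_c = 1275292.01 / 21254.87 = 60.00 mm

x_c = 40.93 mm, y_c = 60.00 mm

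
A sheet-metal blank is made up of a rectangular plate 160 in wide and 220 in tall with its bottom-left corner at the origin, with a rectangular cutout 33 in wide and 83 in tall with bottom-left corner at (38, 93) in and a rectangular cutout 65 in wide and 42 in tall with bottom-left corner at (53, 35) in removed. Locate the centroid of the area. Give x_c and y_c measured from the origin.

x_c = 81.84 in, y_c = 112.70 in

Part | A | x̄ᵢ | ȳᵢ | A·x̄ᵢ | A·ȳᵢ
plate | 35200.00 | 80.00 | 110.00 | 2816000.00 | 3872000.00
hole 1 | -2739.00 | 54.50 | 134.50 | -149275.50 | -368395.50
hole 2 | -2730.00 | 85.50 | 56.00 | -233415.00 | -152880.00
Σ | 29731.00 |  |  | 2433309.50 | 3350724.50
x_c = 2433309.50 / 29731.00 = 81.84 in
y_c = 3350724.50 / 29731.00 = 112.70 in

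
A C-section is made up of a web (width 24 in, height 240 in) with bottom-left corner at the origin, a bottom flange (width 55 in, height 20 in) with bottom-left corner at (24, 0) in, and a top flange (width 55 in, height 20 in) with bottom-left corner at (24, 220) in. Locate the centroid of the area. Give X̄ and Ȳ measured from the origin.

web: A = 24 × 240 = 5760.00, centroid at (12.00, 120.00).
bottom flange: A = 55 × 20 = 1100.00, centroid at (51.50, 10.00).
top flange: A = 55 × 20 = 1100.00, centroid at (51.50, 230.00).
ΣA = 7960.00 in²
ΣAX̄ = (5760.00)(12.00) + (1100.00)(51.50) + (1100.00)(51.50) = 182420.00 in³
ΣAȲ = (5760.00)(120.00) + (1100.00)(10.00) + (1100.00)(230.00) = 955200.00 in³
X̄ = 182420.00 / 7960.00 = 22.92 in
Ȳ = 955200.00 / 7960.00 = 120.00 in

X̄ = 22.92 in, Ȳ = 120.00 in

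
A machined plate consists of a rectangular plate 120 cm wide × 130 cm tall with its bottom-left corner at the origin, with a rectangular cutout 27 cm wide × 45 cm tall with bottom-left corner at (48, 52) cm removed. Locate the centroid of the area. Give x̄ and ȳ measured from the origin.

x̄ = 59.87 cm, ȳ = 64.20 cm

plate: A = 120 × 130 = 15600.00, centroid at (60.00, 65.00).
hole: A = −(27 × 45) = -1215.00, centroid at (61.50, 74.50).
ΣA = 14385.00 cm²
ΣAx̄ = (15600.00)(60.00) + (-1215.00)(61.50) = 861277.50 cm³
ΣAȳ = (15600.00)(65.00) + (-1215.00)(74.50) = 923482.50 cm³
x̄ = 861277.50 / 14385.00 = 59.87 cm
ȳ = 923482.50 / 14385.00 = 64.20 cm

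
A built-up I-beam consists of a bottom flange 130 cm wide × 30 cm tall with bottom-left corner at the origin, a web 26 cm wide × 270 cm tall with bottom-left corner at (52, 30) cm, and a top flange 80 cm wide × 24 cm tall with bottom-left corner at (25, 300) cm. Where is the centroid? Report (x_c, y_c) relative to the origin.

bottom flange: A = 130 × 30 = 3900.00, centroid at (65.00, 15.00).
web: A = 26 × 270 = 7020.00, centroid at (65.00, 165.00).
top flange: A = 80 × 24 = 1920.00, centroid at (65.00, 312.00).
ΣA = 12840.00 cm², ΣAx_c = 834600.00 cm³, ΣAy_c = 1815840.00 cm³.
x_c = 834600.00/12840.00 = 65.00 cm; y_c = 1815840.00/12840.00 = 141.42 cm.

x_c = 65.00 cm, y_c = 141.42 cm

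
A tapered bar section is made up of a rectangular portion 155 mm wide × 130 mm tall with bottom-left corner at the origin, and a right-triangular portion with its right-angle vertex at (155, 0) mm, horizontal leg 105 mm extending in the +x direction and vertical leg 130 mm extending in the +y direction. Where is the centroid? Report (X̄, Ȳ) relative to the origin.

X̄ = 105.96 mm, Ȳ = 59.52 mm

rectangular portion: A = 155 × 130 = 20150.00, centroid at (77.50, 65.00).
triangular portion: A = ½·105·130 = 6825.00, centroid at (190.00, 43.33).
ΣA = 26975.00 mm²
ΣAX̄ = (20150.00)(77.50) + (6825.00)(190.00) = 2858375.00 mm³
ΣAȲ = (20150.00)(65.00) + (6825.00)(43.33) = 1605500.00 mm³
X̄ = 2858375.00 / 26975.00 = 105.96 mm
Ȳ = 1605500.00 / 26975.00 = 59.52 mm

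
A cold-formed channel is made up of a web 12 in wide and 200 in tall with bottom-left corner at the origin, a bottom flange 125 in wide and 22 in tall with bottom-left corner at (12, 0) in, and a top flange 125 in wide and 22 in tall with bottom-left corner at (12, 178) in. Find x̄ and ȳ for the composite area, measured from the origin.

x̄ = 53.69 in, ȳ = 100.00 in

web: A = 12 × 200 = 2400.00, centroid at (6.00, 100.00).
bottom flange: A = 125 × 22 = 2750.00, centroid at (74.50, 11.00).
top flange: A = 125 × 22 = 2750.00, centroid at (74.50, 189.00).
ΣA = 7900.00 in², ΣAx̄ = 424150.00 in³, ΣAȳ = 790000.00 in³.
x̄ = 424150.00/7900.00 = 53.69 in; ȳ = 790000.00/7900.00 = 100.00 in.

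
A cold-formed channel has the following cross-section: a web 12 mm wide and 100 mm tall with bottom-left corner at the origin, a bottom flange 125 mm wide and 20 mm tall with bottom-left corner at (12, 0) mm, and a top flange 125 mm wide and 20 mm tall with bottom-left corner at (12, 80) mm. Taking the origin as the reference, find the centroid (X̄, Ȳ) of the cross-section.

web: A = 12 × 100 = 1200.00, centroid at (6.00, 50.00).
bottom flange: A = 125 × 20 = 2500.00, centroid at (74.50, 10.00).
top flange: A = 125 × 20 = 2500.00, centroid at (74.50, 90.00).
ΣA = 6200.00 mm²
ΣAX̄ = (1200.00)(6.00) + (2500.00)(74.50) + (2500.00)(74.50) = 379700.00 mm³
ΣAȲ = (1200.00)(50.00) + (2500.00)(10.00) + (2500.00)(90.00) = 310000.00 mm³
X̄ = 379700.00 / 6200.00 = 61.24 mm
Ȳ = 310000.00 / 6200.00 = 50.00 mm

X̄ = 61.24 mm, Ȳ = 50.00 mm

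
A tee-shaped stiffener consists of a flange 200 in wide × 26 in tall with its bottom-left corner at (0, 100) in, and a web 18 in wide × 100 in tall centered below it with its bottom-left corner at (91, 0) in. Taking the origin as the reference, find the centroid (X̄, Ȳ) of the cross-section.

web: A = 18 × 100 = 1800.00, centroid at (100.00, 50.00).
flange: A = 200 × 26 = 5200.00, centroid at (100.00, 113.00).
ΣA = 7000.00 in², ΣAX̄ = 700000.00 in³, ΣAȲ = 677600.00 in³.
X̄ = 700000.00/7000.00 = 100.00 in; Ȳ = 677600.00/7000.00 = 96.80 in.

X̄ = 100.00 in, Ȳ = 96.80 in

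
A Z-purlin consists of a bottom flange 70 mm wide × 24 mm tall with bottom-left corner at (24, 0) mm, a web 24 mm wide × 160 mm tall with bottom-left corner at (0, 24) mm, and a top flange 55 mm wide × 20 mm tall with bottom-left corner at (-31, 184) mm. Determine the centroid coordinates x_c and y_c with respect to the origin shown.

bottom flange: A = 70 × 24 = 1680.00, centroid at (59.00, 12.00).
web: A = 24 × 160 = 3840.00, centroid at (12.00, 104.00).
top flange: A = 55 × 20 = 1100.00, centroid at (-3.50, 194.00).
ΣA = 6620.00 mm², ΣAx_c = 141350.00 mm³, ΣAy_c = 632920.00 mm³.
x_c = 141350.00/6620.00 = 21.35 mm; y_c = 632920.00/6620.00 = 95.61 mm.

x_c = 21.35 mm, y_c = 95.61 mm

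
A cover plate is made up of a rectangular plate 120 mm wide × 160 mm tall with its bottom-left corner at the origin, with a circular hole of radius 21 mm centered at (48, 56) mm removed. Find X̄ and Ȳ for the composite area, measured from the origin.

Part | A | x̄ᵢ | ȳᵢ | A·x̄ᵢ | A·ȳᵢ
plate | 19200.00 | 60.00 | 80.00 | 1152000.00 | 1536000.00
hole | -1385.44 | 48.00 | 56.00 | -66501.23 | -77584.77
Σ | 17814.56 |  |  | 1085498.77 | 1458415.23
X̄ = 1085498.77 / 17814.56 = 60.93 mm
Ȳ = 1458415.23 / 17814.56 = 81.87 mm

X̄ = 60.93 mm, Ȳ = 81.87 mm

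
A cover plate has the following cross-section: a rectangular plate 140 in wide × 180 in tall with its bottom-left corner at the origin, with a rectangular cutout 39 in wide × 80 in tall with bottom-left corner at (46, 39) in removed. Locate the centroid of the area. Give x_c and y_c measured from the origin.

plate: A = 140 × 180 = 25200.00, centroid at (70.00, 90.00).
hole: A = −(39 × 80) = -3120.00, centroid at (65.50, 79.00).
ΣA = 22080.00 in², ΣAx_c = 1559640.00 in³, ΣAy_c = 2021520.00 in³.
x_c = 1559640.00/22080.00 = 70.64 in; y_c = 2021520.00/22080.00 = 91.55 in.

x_c = 70.64 in, y_c = 91.55 in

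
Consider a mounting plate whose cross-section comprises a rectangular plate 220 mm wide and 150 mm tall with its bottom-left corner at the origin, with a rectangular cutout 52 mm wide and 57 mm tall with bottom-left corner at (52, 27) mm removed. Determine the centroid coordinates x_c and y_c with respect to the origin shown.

plate: A = 220 × 150 = 33000.00, centroid at (110.00, 75.00).
hole: A = −(52 × 57) = -2964.00, centroid at (78.00, 55.50).
ΣA = 30036.00 mm², ΣAx_c = 3398808.00 mm³, ΣAy_c = 2310498.00 mm³.
x_c = 3398808.00/30036.00 = 113.16 mm; y_c = 2310498.00/30036.00 = 76.92 mm.

x_c = 113.16 mm, y_c = 76.92 mm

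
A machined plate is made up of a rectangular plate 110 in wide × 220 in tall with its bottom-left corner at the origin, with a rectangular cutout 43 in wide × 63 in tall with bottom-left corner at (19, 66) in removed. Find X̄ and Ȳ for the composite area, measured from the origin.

plate: A = 110 × 220 = 24200.00, centroid at (55.00, 110.00).
hole: A = −(43 × 63) = -2709.00, centroid at (40.50, 97.50).
ΣA = 21491.00 in²
ΣAX̄ = (24200.00)(55.00) + (-2709.00)(40.50) = 1221285.50 in³
ΣAȲ = (24200.00)(110.00) + (-2709.00)(97.50) = 2397872.50 in³
X̄ = 1221285.50 / 21491.00 = 56.83 in
Ȳ = 2397872.50 / 21491.00 = 111.58 in

X̄ = 56.83 in, Ȳ = 111.58 in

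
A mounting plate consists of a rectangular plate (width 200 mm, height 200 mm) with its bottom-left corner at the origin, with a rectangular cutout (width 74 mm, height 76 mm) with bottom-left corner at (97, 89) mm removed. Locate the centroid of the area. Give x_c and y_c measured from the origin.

Part | A | x̄ᵢ | ȳᵢ | A·x̄ᵢ | A·ȳᵢ
plate | 40000.00 | 100.00 | 100.00 | 4000000.00 | 4000000.00
hole | -5624.00 | 134.00 | 127.00 | -753616.00 | -714248.00
Σ | 34376.00 |  |  | 3246384.00 | 3285752.00
x_c = 3246384.00 / 34376.00 = 94.44 mm
y_c = 3285752.00 / 34376.00 = 95.58 mm

x_c = 94.44 mm, y_c = 95.58 mm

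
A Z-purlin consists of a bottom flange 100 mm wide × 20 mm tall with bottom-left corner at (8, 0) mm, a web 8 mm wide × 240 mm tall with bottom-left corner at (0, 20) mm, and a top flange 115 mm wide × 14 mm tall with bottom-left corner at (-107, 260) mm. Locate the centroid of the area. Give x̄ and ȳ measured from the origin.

bottom flange: A = 100 × 20 = 2000.00, centroid at (58.00, 10.00).
web: A = 8 × 240 = 1920.00, centroid at (4.00, 140.00).
top flange: A = 115 × 14 = 1610.00, centroid at (-49.50, 267.00).
ΣA = 5530.00 mm², ΣAx̄ = 43985.00 mm³, ΣAȳ = 718670.00 mm³.
x̄ = 43985.00/5530.00 = 7.95 mm; ȳ = 718670.00/5530.00 = 129.96 mm.

x̄ = 7.95 mm, ȳ = 129.96 mm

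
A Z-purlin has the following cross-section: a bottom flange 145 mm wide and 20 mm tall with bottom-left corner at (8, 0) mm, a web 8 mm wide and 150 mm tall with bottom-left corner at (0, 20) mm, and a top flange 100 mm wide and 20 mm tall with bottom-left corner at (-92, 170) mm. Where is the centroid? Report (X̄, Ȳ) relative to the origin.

bottom flange: A = 145 × 20 = 2900.00, centroid at (80.50, 10.00).
web: A = 8 × 150 = 1200.00, centroid at (4.00, 95.00).
top flange: A = 100 × 20 = 2000.00, centroid at (-42.00, 180.00).
ΣA = 6100.00 mm²
ΣAX̄ = (2900.00)(80.50) + (1200.00)(4.00) + (2000.00)(-42.00) = 154250.00 mm³
ΣAȲ = (2900.00)(10.00) + (1200.00)(95.00) + (2000.00)(180.00) = 503000.00 mm³
X̄ = 154250.00 / 6100.00 = 25.29 mm
Ȳ = 503000.00 / 6100.00 = 82.46 mm

X̄ = 25.29 mm, Ȳ = 82.46 mm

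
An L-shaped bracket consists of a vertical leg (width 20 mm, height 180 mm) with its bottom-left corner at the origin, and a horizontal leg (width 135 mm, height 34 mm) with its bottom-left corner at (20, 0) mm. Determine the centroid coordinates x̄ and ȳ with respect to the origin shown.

x̄ = 53.43 mm, ȳ = 49.09 mm

Part | A | x̄ᵢ | ȳᵢ | A·x̄ᵢ | A·ȳᵢ
vertical leg | 3600.00 | 10.00 | 90.00 | 36000.00 | 324000.00
horizontal leg | 4590.00 | 87.50 | 17.00 | 401625.00 | 78030.00
Σ | 8190.00 |  |  | 437625.00 | 402030.00
x̄ = 437625.00 / 8190.00 = 53.43 mm
ȳ = 402030.00 / 8190.00 = 49.09 mm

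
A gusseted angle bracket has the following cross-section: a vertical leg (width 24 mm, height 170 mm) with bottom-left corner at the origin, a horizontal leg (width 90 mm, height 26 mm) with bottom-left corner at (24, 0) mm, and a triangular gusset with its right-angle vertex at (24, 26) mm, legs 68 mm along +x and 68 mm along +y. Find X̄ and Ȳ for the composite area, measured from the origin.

X̄ = 36.45 mm, Ȳ = 56.09 mm

vertical leg: A = 24 × 170 = 4080.00, centroid at (12.00, 85.00).
horizontal leg: A = 90 × 26 = 2340.00, centroid at (69.00, 13.00).
gusset: A = ½·68·68 = 2312.00, centroid at (46.67, 48.67).
ΣA = 8732.00 mm², ΣAX̄ = 318313.33 mm³, ΣAȲ = 489737.33 mm³.
X̄ = 318313.33/8732.00 = 36.45 mm; Ȳ = 489737.33/8732.00 = 56.09 mm.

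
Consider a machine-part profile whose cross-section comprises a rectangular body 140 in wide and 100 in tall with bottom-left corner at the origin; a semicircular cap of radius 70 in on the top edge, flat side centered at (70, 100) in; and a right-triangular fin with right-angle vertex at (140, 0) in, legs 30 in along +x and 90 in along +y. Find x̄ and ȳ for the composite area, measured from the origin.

x̄ = 74.69 in, ȳ = 75.45 in

Part | A | x̄ᵢ | ȳᵢ | A·x̄ᵢ | A·ȳᵢ
rectangular body | 14000.00 | 70.00 | 50.00 | 980000.00 | 700000.00
semicircular top | 7696.90 | 70.00 | 129.71 | 538783.14 | 998356.87
triangular fin | 1350.00 | 150.00 | 30.00 | 202500.00 | 40500.00
Σ | 23046.90 |  |  | 1721283.14 | 1738856.87
x̄ = 1721283.14 / 23046.90 = 74.69 in
ȳ = 1738856.87 / 23046.90 = 75.45 in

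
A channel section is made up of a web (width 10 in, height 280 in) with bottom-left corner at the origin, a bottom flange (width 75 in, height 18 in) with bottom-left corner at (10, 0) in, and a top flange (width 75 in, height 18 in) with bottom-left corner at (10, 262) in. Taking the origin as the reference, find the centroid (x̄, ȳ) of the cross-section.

web: A = 10 × 280 = 2800.00, centroid at (5.00, 140.00).
bottom flange: A = 75 × 18 = 1350.00, centroid at (47.50, 9.00).
top flange: A = 75 × 18 = 1350.00, centroid at (47.50, 271.00).
ΣA = 5500.00 in², ΣAx̄ = 142250.00 in³, ΣAȳ = 770000.00 in³.
x̄ = 142250.00/5500.00 = 25.86 in; ȳ = 770000.00/5500.00 = 140.00 in.

x̄ = 25.86 in, ȳ = 140.00 in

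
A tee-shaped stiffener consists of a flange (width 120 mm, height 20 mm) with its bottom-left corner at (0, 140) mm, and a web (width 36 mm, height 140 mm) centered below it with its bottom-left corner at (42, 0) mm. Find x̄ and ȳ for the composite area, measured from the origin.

x̄ = 60.00 mm, ȳ = 95.81 mm

web: A = 36 × 140 = 5040.00, centroid at (60.00, 70.00).
flange: A = 120 × 20 = 2400.00, centroid at (60.00, 150.00).
ΣA = 7440.00 mm²
ΣAx̄ = (5040.00)(60.00) + (2400.00)(60.00) = 446400.00 mm³
ΣAȳ = (5040.00)(70.00) + (2400.00)(150.00) = 712800.00 mm³
x̄ = 446400.00 / 7440.00 = 60.00 mm
ȳ = 712800.00 / 7440.00 = 95.81 mm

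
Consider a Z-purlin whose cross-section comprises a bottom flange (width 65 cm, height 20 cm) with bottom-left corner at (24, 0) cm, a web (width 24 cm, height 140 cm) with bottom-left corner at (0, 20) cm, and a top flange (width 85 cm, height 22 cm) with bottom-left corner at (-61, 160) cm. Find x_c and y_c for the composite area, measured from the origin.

x_c = 12.12 cm, y_c = 97.27 cm

bottom flange: A = 65 × 20 = 1300.00, centroid at (56.50, 10.00).
web: A = 24 × 140 = 3360.00, centroid at (12.00, 90.00).
top flange: A = 85 × 22 = 1870.00, centroid at (-18.50, 171.00).
ΣA = 6530.00 cm², ΣAx_c = 79175.00 cm³, ΣAy_c = 635170.00 cm³.
x_c = 79175.00/6530.00 = 12.12 cm; y_c = 635170.00/6530.00 = 97.27 cm.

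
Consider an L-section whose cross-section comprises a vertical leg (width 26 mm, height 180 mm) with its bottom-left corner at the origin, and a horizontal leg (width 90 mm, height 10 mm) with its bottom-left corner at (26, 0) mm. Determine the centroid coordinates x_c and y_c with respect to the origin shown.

x_c = 22.35 mm, y_c = 76.29 mm

vertical leg: A = 26 × 180 = 4680.00, centroid at (13.00, 90.00).
horizontal leg: A = 90 × 10 = 900.00, centroid at (71.00, 5.00).
ΣA = 5580.00 mm², ΣAx_c = 124740.00 mm³, ΣAy_c = 425700.00 mm³.
x_c = 124740.00/5580.00 = 22.35 mm; y_c = 425700.00/5580.00 = 76.29 mm.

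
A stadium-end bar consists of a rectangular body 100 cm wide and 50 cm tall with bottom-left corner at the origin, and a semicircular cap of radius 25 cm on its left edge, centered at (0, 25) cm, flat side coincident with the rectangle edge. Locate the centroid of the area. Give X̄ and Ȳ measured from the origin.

rectangular body: A = 100 × 50 = 5000.00, centroid at (50.00, 25.00).
semicircular end: A = ½π·25² = 981.75, centroid at (-10.61, 25.00).
ΣA = 5981.75 cm², ΣAX̄ = 239583.33 cm³, ΣAȲ = 149543.69 cm³.
X̄ = 239583.33/5981.75 = 40.05 cm; Ȳ = 149543.69/5981.75 = 25.00 cm.

X̄ = 40.05 cm, Ȳ = 25.00 cm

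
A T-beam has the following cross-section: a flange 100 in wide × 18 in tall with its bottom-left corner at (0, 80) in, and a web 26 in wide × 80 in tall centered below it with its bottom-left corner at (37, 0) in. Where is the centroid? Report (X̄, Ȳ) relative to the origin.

X̄ = 50.00 in, Ȳ = 62.73 in

Part | A | x̄ᵢ | ȳᵢ | A·x̄ᵢ | A·ȳᵢ
web | 2080.00 | 50.00 | 40.00 | 104000.00 | 83200.00
flange | 1800.00 | 50.00 | 89.00 | 90000.00 | 160200.00
Σ | 3880.00 |  |  | 194000.00 | 243400.00
X̄ = 194000.00 / 3880.00 = 50.00 in
Ȳ = 243400.00 / 3880.00 = 62.73 in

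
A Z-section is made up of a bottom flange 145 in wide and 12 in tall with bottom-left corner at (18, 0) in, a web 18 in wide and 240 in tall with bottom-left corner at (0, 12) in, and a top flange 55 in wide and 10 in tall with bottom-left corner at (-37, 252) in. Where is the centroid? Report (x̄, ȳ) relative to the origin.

x̄ = 28.91 in, ȳ = 109.23 in

bottom flange: A = 145 × 12 = 1740.00, centroid at (90.50, 6.00).
web: A = 18 × 240 = 4320.00, centroid at (9.00, 132.00).
top flange: A = 55 × 10 = 550.00, centroid at (-9.50, 257.00).
ΣA = 6610.00 in², ΣAx̄ = 191125.00 in³, ΣAȳ = 722030.00 in³.
x̄ = 191125.00/6610.00 = 28.91 in; ȳ = 722030.00/6610.00 = 109.23 in.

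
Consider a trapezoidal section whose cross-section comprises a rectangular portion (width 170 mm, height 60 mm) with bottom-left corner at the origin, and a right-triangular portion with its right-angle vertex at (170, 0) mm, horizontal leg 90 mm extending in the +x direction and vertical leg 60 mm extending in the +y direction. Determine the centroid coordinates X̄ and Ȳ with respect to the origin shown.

rectangular portion: A = 170 × 60 = 10200.00, centroid at (85.00, 30.00).
triangular portion: A = ½·90·60 = 2700.00, centroid at (200.00, 20.00).
ΣA = 12900.00 mm²
ΣAX̄ = (10200.00)(85.00) + (2700.00)(200.00) = 1407000.00 mm³
ΣAȲ = (10200.00)(30.00) + (2700.00)(20.00) = 360000.00 mm³
X̄ = 1407000.00 / 12900.00 = 109.07 mm
Ȳ = 360000.00 / 12900.00 = 27.91 mm

X̄ = 109.07 mm, Ȳ = 27.91 mm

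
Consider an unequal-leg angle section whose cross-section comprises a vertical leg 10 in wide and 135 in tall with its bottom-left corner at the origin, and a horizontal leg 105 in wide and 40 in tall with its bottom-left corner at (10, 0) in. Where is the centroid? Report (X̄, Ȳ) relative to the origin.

X̄ = 48.51 in, Ȳ = 31.55 in

Part | A | x̄ᵢ | ȳᵢ | A·x̄ᵢ | A·ȳᵢ
vertical leg | 1350.00 | 5.00 | 67.50 | 6750.00 | 91125.00
horizontal leg | 4200.00 | 62.50 | 20.00 | 262500.00 | 84000.00
Σ | 5550.00 |  |  | 269250.00 | 175125.00
X̄ = 269250.00 / 5550.00 = 48.51 in
Ȳ = 175125.00 / 5550.00 = 31.55 in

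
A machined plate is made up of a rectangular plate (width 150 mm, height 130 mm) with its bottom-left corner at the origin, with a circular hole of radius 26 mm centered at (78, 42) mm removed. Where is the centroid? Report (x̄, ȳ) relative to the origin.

x̄ = 74.63 mm, ȳ = 67.81 mm

Part | A | x̄ᵢ | ȳᵢ | A·x̄ᵢ | A·ȳᵢ
plate | 19500.00 | 75.00 | 65.00 | 1462500.00 | 1267500.00
hole | -2123.72 | 78.00 | 42.00 | -165649.90 | -89196.10
Σ | 17376.28 |  |  | 1296850.10 | 1178303.90
x̄ = 1296850.10 / 17376.28 = 74.63 mm
ȳ = 1178303.90 / 17376.28 = 67.81 mm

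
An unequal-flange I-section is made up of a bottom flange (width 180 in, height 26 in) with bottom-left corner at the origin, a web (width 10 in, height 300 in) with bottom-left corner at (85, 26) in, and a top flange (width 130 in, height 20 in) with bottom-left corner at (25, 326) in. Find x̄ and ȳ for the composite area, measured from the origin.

bottom flange: A = 180 × 26 = 4680.00, centroid at (90.00, 13.00).
web: A = 10 × 300 = 3000.00, centroid at (90.00, 176.00).
top flange: A = 130 × 20 = 2600.00, centroid at (90.00, 336.00).
ΣA = 10280.00 in², ΣAx̄ = 925200.00 in³, ΣAȳ = 1462440.00 in³.
x̄ = 925200.00/10280.00 = 90.00 in; ȳ = 1462440.00/10280.00 = 142.26 in.

x̄ = 90.00 in, ȳ = 142.26 in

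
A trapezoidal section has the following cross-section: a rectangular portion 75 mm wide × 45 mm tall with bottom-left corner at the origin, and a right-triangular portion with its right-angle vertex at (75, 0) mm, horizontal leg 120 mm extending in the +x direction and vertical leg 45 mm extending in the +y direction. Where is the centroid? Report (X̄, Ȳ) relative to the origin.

Part | A | x̄ᵢ | ȳᵢ | A·x̄ᵢ | A·ȳᵢ
rectangular portion | 3375.00 | 37.50 | 22.50 | 126562.50 | 75937.50
triangular portion | 2700.00 | 115.00 | 15.00 | 310500.00 | 40500.00
Σ | 6075.00 |  |  | 437062.50 | 116437.50
X̄ = 437062.50 / 6075.00 = 71.94 mm
Ȳ = 116437.50 / 6075.00 = 19.17 mm

X̄ = 71.94 mm, Ȳ = 19.17 mm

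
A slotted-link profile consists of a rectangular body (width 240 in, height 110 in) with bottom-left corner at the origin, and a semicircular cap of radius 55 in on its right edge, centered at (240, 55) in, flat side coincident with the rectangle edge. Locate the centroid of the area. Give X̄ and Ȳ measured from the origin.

X̄ = 141.86 in, Ȳ = 55.00 in

rectangular body: A = 240 × 110 = 26400.00, centroid at (120.00, 55.00).
semicircular end: A = ½π·55² = 4751.66, centroid at (263.34, 55.00).
ΣA = 31151.66 in²
ΣAX̄ = (26400.00)(120.00) + (4751.66)(263.34) = 4419314.80 in³
ΣAȲ = (26400.00)(55.00) + (4751.66)(55.00) = 1713341.24 in³
X̄ = 4419314.80 / 31151.66 = 141.86 in
Ȳ = 1713341.24 / 31151.66 = 55.00 in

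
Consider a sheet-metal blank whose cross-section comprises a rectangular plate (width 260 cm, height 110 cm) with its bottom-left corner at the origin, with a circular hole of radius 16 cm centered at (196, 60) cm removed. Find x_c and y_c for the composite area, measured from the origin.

Part | A | x̄ᵢ | ȳᵢ | A·x̄ᵢ | A·ȳᵢ
plate | 28600.00 | 130.00 | 55.00 | 3718000.00 | 1573000.00
hole | -804.25 | 196.00 | 60.00 | -157632.55 | -48254.86
Σ | 27795.75 |  |  | 3560367.45 | 1524745.14
x_c = 3560367.45 / 27795.75 = 128.09 cm
y_c = 1524745.14 / 27795.75 = 54.86 cm

x_c = 128.09 cm, y_c = 54.86 cm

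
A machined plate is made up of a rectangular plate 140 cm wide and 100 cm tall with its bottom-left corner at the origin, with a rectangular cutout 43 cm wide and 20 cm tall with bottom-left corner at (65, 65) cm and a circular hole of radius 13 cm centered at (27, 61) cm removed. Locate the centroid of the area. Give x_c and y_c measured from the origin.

x_c = 70.69 cm, y_c = 47.83 cm

plate: A = 140 × 100 = 14000.00, centroid at (70.00, 50.00).
hole 1: A = −(43 × 20) = -860.00, centroid at (86.50, 75.00).
hole 2: A = −π·13² = -530.93, centroid at (27.00, 61.00).
ΣA = 12609.07 cm², ΣAx_c = 891274.91 cm³, ΣAy_c = 603113.32 cm³.
x_c = 891274.91/12609.07 = 70.69 cm; y_c = 603113.32/12609.07 = 47.83 cm.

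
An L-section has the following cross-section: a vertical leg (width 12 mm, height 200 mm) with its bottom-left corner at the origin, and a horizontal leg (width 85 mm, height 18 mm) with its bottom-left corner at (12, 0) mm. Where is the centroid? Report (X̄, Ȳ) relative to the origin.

vertical leg: A = 12 × 200 = 2400.00, centroid at (6.00, 100.00).
horizontal leg: A = 85 × 18 = 1530.00, centroid at (54.50, 9.00).
ΣA = 3930.00 mm², ΣAX̄ = 97785.00 mm³, ΣAȲ = 253770.00 mm³.
X̄ = 97785.00/3930.00 = 24.88 mm; Ȳ = 253770.00/3930.00 = 64.57 mm.

X̄ = 24.88 mm, Ȳ = 64.57 mm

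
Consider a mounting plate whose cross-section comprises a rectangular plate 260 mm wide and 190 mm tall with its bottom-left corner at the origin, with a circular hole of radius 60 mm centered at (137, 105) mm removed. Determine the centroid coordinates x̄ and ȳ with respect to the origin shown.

Part | A | x̄ᵢ | ȳᵢ | A·x̄ᵢ | A·ȳᵢ
plate | 49400.00 | 130.00 | 95.00 | 6422000.00 | 4693000.00
hole | -11309.73 | 137.00 | 105.00 | -1549433.50 | -1187522.02
Σ | 38090.27 |  |  | 4872566.50 | 3505477.98
x̄ = 4872566.50 / 38090.27 = 127.92 mm
ȳ = 3505477.98 / 38090.27 = 92.03 mm

x̄ = 127.92 mm, ȳ = 92.03 mm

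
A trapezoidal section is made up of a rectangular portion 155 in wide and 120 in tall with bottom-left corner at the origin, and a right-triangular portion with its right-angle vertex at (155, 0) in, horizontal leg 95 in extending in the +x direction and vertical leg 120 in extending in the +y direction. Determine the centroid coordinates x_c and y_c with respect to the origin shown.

x_c = 103.11 in, y_c = 55.31 in

rectangular portion: A = 155 × 120 = 18600.00, centroid at (77.50, 60.00).
triangular portion: A = ½·95·120 = 5700.00, centroid at (186.67, 40.00).
ΣA = 24300.00 in²
ΣAx_c = (18600.00)(77.50) + (5700.00)(186.67) = 2505500.00 in³
ΣAy_c = (18600.00)(60.00) + (5700.00)(40.00) = 1344000.00 in³
x_c = 2505500.00 / 24300.00 = 103.11 in
y_c = 1344000.00 / 24300.00 = 55.31 in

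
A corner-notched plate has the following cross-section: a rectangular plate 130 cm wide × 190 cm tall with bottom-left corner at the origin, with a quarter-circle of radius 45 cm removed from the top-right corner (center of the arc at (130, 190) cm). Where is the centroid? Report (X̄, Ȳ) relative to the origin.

X̄ = 61.84 cm, Ȳ = 89.78 cm

plate: A = 130 × 190 = 24700.00, centroid at (65.00, 95.00).
removed quarter-circle: A = −¼π·45² = -1590.43, centroid at (110.90, 170.90).
ΣA = 23109.57 cm², ΣAX̄ = 1429118.93 cm³, ΣAȲ = 2074693.06 cm³.
X̄ = 1429118.93/23109.57 = 61.84 cm; Ȳ = 2074693.06/23109.57 = 89.78 cm.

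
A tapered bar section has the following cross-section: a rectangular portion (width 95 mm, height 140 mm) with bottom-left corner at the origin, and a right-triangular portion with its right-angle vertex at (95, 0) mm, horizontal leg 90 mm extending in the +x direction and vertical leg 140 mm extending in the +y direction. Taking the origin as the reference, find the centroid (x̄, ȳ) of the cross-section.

rectangular portion: A = 95 × 140 = 13300.00, centroid at (47.50, 70.00).
triangular portion: A = ½·90·140 = 6300.00, centroid at (125.00, 46.67).
ΣA = 19600.00 mm², ΣAx̄ = 1419250.00 mm³, ΣAȳ = 1225000.00 mm³.
x̄ = 1419250.00/19600.00 = 72.41 mm; ȳ = 1225000.00/19600.00 = 62.50 mm.

x̄ = 72.41 mm, ȳ = 62.50 mm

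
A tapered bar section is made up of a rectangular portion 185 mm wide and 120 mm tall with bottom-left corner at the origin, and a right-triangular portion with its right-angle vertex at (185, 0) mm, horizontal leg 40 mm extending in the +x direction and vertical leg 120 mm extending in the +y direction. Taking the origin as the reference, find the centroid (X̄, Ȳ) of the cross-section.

X̄ = 102.83 mm, Ȳ = 58.05 mm

rectangular portion: A = 185 × 120 = 22200.00, centroid at (92.50, 60.00).
triangular portion: A = ½·40·120 = 2400.00, centroid at (198.33, 40.00).
ΣA = 24600.00 mm²
ΣAX̄ = (22200.00)(92.50) + (2400.00)(198.33) = 2529500.00 mm³
ΣAȲ = (22200.00)(60.00) + (2400.00)(40.00) = 1428000.00 mm³
X̄ = 2529500.00 / 24600.00 = 102.83 mm
Ȳ = 1428000.00 / 24600.00 = 58.05 mm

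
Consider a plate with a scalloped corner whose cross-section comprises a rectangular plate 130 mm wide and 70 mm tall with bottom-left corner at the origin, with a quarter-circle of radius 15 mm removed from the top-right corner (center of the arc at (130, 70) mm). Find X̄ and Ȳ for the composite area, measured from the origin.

X̄ = 63.84 mm, Ȳ = 34.43 mm

Part | A | x̄ᵢ | ȳᵢ | A·x̄ᵢ | A·ȳᵢ
plate | 9100.00 | 65.00 | 35.00 | 591500.00 | 318500.00
removed quarter-circle | -176.71 | 123.63 | 63.63 | -21847.90 | -11245.02
Σ | 8923.29 |  |  | 569652.10 | 307254.98
X̄ = 569652.10 / 8923.29 = 63.84 mm
Ȳ = 307254.98 / 8923.29 = 34.43 mm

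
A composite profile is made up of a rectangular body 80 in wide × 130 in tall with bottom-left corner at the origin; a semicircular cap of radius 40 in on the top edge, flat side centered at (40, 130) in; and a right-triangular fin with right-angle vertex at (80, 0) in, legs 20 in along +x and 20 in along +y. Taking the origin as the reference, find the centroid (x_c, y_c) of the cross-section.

rectangular body: A = 80 × 130 = 10400.00, centroid at (40.00, 65.00).
semicircular top: A = ½π·40² = 2513.27, centroid at (40.00, 146.98).
triangular fin: A = ½·20·20 = 200.00, centroid at (86.67, 6.67).
ΣA = 13113.27 in², ΣAx_c = 533864.30 in³, ΣAy_c = 1046725.64 in³.
x_c = 533864.30/13113.27 = 40.71 in; y_c = 1046725.64/13113.27 = 79.82 in.

x_c = 40.71 in, y_c = 79.82 in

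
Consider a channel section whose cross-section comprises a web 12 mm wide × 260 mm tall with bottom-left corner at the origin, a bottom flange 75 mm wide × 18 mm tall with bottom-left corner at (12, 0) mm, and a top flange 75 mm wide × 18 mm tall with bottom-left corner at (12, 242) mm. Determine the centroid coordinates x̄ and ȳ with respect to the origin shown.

web: A = 12 × 260 = 3120.00, centroid at (6.00, 130.00).
bottom flange: A = 75 × 18 = 1350.00, centroid at (49.50, 9.00).
top flange: A = 75 × 18 = 1350.00, centroid at (49.50, 251.00).
ΣA = 5820.00 mm², ΣAx̄ = 152370.00 mm³, ΣAȳ = 756600.00 mm³.
x̄ = 152370.00/5820.00 = 26.18 mm; ȳ = 756600.00/5820.00 = 130.00 mm.

x̄ = 26.18 mm, ȳ = 130.00 mm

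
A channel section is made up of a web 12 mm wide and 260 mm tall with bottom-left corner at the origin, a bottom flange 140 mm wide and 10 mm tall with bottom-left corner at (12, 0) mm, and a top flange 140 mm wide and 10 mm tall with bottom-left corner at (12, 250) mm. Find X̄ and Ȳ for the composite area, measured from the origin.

Part | A | x̄ᵢ | ȳᵢ | A·x̄ᵢ | A·ȳᵢ
web | 3120.00 | 6.00 | 130.00 | 18720.00 | 405600.00
bottom flange | 1400.00 | 82.00 | 5.00 | 114800.00 | 7000.00
top flange | 1400.00 | 82.00 | 255.00 | 114800.00 | 357000.00
Σ | 5920.00 |  |  | 248320.00 | 769600.00
X̄ = 248320.00 / 5920.00 = 41.95 mm
Ȳ = 769600.00 / 5920.00 = 130.00 mm

X̄ = 41.95 mm, Ȳ = 130.00 mm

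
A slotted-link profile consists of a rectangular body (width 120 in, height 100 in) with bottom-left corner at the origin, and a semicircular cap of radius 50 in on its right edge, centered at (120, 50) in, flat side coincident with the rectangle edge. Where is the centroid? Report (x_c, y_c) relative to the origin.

Part | A | x̄ᵢ | ȳᵢ | A·x̄ᵢ | A·ȳᵢ
rectangular body | 12000.00 | 60.00 | 50.00 | 720000.00 | 600000.00
semicircular end | 3926.99 | 141.22 | 50.00 | 554572.23 | 196349.54
Σ | 15926.99 |  |  | 1274572.23 | 796349.54
x_c = 1274572.23 / 15926.99 = 80.03 in
y_c = 796349.54 / 15926.99 = 50.00 in

x_c = 80.03 in, y_c = 50.00 in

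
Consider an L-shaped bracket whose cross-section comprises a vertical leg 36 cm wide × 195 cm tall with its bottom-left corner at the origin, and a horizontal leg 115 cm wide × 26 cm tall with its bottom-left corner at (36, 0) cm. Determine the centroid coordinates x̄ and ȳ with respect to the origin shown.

vertical leg: A = 36 × 195 = 7020.00, centroid at (18.00, 97.50).
horizontal leg: A = 115 × 26 = 2990.00, centroid at (93.50, 13.00).
ΣA = 10010.00 cm², ΣAx̄ = 405925.00 cm³, ΣAȳ = 723320.00 cm³.
x̄ = 405925.00/10010.00 = 40.55 cm; ȳ = 723320.00/10010.00 = 72.26 cm.

x̄ = 40.55 cm, ȳ = 72.26 cm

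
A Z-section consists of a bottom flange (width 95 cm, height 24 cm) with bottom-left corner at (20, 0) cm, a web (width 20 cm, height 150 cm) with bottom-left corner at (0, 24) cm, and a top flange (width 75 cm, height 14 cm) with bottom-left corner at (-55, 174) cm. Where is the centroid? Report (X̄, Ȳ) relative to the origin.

bottom flange: A = 95 × 24 = 2280.00, centroid at (67.50, 12.00).
web: A = 20 × 150 = 3000.00, centroid at (10.00, 99.00).
top flange: A = 75 × 14 = 1050.00, centroid at (-17.50, 181.00).
ΣA = 6330.00 cm²
ΣAX̄ = (2280.00)(67.50) + (3000.00)(10.00) + (1050.00)(-17.50) = 165525.00 cm³
ΣAȲ = (2280.00)(12.00) + (3000.00)(99.00) + (1050.00)(181.00) = 514410.00 cm³
X̄ = 165525.00 / 6330.00 = 26.15 cm
Ȳ = 514410.00 / 6330.00 = 81.27 cm

X̄ = 26.15 cm, Ȳ = 81.27 cm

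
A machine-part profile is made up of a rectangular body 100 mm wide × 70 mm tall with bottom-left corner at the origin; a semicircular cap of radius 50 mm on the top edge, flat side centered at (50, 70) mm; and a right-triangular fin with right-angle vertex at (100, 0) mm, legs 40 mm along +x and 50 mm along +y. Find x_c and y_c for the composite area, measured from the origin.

x_c = 55.31 mm, y_c = 51.97 mm

Part | A | x̄ᵢ | ȳᵢ | A·x̄ᵢ | A·ȳᵢ
rectangular body | 7000.00 | 50.00 | 35.00 | 350000.00 | 245000.00
semicircular top | 3926.99 | 50.00 | 91.22 | 196349.54 | 358222.69
triangular fin | 1000.00 | 113.33 | 16.67 | 113333.33 | 16666.67
Σ | 11926.99 |  |  | 659682.87 | 619889.36
x_c = 659682.87 / 11926.99 = 55.31 mm
y_c = 619889.36 / 11926.99 = 51.97 mm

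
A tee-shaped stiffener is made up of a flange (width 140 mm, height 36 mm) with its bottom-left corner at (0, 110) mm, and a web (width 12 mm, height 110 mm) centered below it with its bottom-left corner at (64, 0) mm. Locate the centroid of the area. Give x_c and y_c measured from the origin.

web: A = 12 × 110 = 1320.00, centroid at (70.00, 55.00).
flange: A = 140 × 36 = 5040.00, centroid at (70.00, 128.00).
ΣA = 6360.00 mm²
ΣAx_c = (1320.00)(70.00) + (5040.00)(70.00) = 445200.00 mm³
ΣAy_c = (1320.00)(55.00) + (5040.00)(128.00) = 717720.00 mm³
x_c = 445200.00 / 6360.00 = 70.00 mm
y_c = 717720.00 / 6360.00 = 112.85 mm

x_c = 70.00 mm, y_c = 112.85 mm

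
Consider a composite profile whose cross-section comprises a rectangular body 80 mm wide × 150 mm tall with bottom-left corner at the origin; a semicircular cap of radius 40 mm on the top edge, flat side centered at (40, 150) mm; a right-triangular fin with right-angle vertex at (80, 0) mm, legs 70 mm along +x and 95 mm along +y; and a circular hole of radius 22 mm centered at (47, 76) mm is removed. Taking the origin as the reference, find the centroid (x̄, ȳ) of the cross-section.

x̄ = 52.25 mm, ȳ = 80.24 mm

rectangular body: A = 80 × 150 = 12000.00, centroid at (40.00, 75.00).
semicircular top: A = ½π·40² = 2513.27, centroid at (40.00, 166.98).
triangular fin: A = ½·70·95 = 3325.00, centroid at (103.33, 31.67).
hole: A = −π·22² = -1520.53, centroid at (47.00, 76.00).
ΣA = 16317.74 mm²
ΣAx̄ = (12000.00)(40.00) + (2513.27)(40.00) + (3325.00)(103.33) + (-1520.53)(47.00) = 852649.35 mm³
ΣAȳ = (12000.00)(75.00) + (2513.27)(166.98) + (3325.00)(31.67) + (-1520.53)(76.00) = 1309389.11 mm³
x̄ = 852649.35 / 16317.74 = 52.25 mm
ȳ = 1309389.11 / 16317.74 = 80.24 mm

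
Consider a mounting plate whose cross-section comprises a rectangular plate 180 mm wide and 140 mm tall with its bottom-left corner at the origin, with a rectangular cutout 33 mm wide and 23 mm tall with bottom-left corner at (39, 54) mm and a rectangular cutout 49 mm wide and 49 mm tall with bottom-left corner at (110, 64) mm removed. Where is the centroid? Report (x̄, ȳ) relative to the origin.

plate: A = 180 × 140 = 25200.00, centroid at (90.00, 70.00).
hole 1: A = −(33 × 23) = -759.00, centroid at (55.50, 65.50).
hole 2: A = −(49 × 49) = -2401.00, centroid at (134.50, 88.50).
ΣA = 22040.00 mm², ΣAx̄ = 1902941.00 mm³, ΣAȳ = 1501797.00 mm³.
x̄ = 1902941.00/22040.00 = 86.34 mm; ȳ = 1501797.00/22040.00 = 68.14 mm.

x̄ = 86.34 mm, ȳ = 68.14 mm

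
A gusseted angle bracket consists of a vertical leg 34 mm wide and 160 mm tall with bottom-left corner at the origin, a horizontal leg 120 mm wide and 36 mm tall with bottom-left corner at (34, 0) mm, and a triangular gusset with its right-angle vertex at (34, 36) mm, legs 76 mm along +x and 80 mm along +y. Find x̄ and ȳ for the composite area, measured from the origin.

vertical leg: A = 34 × 160 = 5440.00, centroid at (17.00, 80.00).
horizontal leg: A = 120 × 36 = 4320.00, centroid at (94.00, 18.00).
gusset: A = ½·76·80 = 3040.00, centroid at (59.33, 62.67).
ΣA = 12800.00 mm²
ΣAx̄ = (5440.00)(17.00) + (4320.00)(94.00) + (3040.00)(59.33) = 678933.33 mm³
ΣAȳ = (5440.00)(80.00) + (4320.00)(18.00) + (3040.00)(62.67) = 703466.67 mm³
x̄ = 678933.33 / 12800.00 = 53.04 mm
ȳ = 703466.67 / 12800.00 = 54.96 mm

x̄ = 53.04 mm, ȳ = 54.96 mm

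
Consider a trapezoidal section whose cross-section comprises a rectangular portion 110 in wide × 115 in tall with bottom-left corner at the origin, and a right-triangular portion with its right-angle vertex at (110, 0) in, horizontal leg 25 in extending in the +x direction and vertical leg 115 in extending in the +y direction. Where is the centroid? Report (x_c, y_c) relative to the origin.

rectangular portion: A = 110 × 115 = 12650.00, centroid at (55.00, 57.50).
triangular portion: A = ½·25·115 = 1437.50, centroid at (118.33, 38.33).
ΣA = 14087.50 in², ΣAx_c = 865854.17 in³, ΣAy_c = 782479.17 in³.
x_c = 865854.17/14087.50 = 61.46 in; y_c = 782479.17/14087.50 = 55.54 in.

x_c = 61.46 in, y_c = 55.54 in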